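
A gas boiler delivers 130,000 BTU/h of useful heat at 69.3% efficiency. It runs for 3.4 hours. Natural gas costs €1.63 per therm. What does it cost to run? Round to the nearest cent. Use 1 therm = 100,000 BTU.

Heat delivered = 130,000 BTU/h × 3.4 h = 442,000 BTU
Gas input = 442,000 / 0.693 = 637,807 BTU
= 637,807 / 100,000 = 6.378 therm
Cost = 6.378 × €1.63/therm = €10.40

€10.40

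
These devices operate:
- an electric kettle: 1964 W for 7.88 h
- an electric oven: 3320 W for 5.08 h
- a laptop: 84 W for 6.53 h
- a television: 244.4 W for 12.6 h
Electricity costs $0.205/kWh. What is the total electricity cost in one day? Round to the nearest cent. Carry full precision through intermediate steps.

$7.37

electric kettle: 1964 W × 7.88 h = 15,476 Wh = 15.48 kWh
electric oven: 3320 W × 5.08 h = 16,866 Wh = 16.87 kWh
laptop: 84 W × 6.53 h = 549 Wh = 0.5485 kWh
television: 244.4 W × 12.6 h = 3,079 Wh = 3.079 kWh
Total energy = 15.48 + 16.87 + 0.5485 + 3.079 = 35.97 kWh
Cost = 35.97 kWh × $0.205 = $7.37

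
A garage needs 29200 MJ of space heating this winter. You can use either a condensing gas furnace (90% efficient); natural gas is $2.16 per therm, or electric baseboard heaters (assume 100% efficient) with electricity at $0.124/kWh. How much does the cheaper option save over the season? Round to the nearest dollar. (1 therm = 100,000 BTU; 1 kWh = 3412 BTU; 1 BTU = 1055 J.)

Heat load = 29200 MJ = 29,200,000,000 J / 1055 = 27,677,725 BTU
Gas: input = 27,677,725 / 0.90 = 30,753,028 BTU = 307.5 therm → 307.5 × $2.16 = $664.27
Electric: 27,677,725 BTU / 3412 = 8,112 kWh → × $0.124 = $1,005.87
Difference = |$664.27 − $1,005.87| = $341.61 ≈ $342

$342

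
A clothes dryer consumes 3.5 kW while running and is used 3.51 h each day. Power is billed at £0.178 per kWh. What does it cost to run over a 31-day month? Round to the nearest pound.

Energy = 3500 W × 3.51 h/day × 31 days = 380,835 Wh = 380.8 kWh
Cost = 380.8 kWh × £0.178/kWh = £67.79 ≈ £68

£68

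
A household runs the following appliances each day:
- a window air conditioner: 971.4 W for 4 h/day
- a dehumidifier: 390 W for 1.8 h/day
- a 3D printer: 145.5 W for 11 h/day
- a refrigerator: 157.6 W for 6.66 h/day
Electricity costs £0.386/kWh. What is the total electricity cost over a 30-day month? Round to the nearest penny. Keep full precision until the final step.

£83.81

window air conditioner: 971.4 W × 4 h × 30 d = 116,568 Wh = 116.6 kWh
dehumidifier: 390 W × 1.8 h × 30 d = 21,060 Wh = 21.06 kWh
3D printer: 145.5 W × 11 h × 30 d = 48,015 Wh = 48.02 kWh
refrigerator: 157.6 W × 6.66 h × 30 d = 31,488 Wh = 31.49 kWh
Total energy = 116.6 + 21.06 + 48.02 + 31.49 = 217.1 kWh
Cost = 217.1 kWh × £0.386 = £83.81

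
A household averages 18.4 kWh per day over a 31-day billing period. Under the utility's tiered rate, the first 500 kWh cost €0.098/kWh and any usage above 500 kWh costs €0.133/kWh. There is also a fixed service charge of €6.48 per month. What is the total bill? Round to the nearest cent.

Usage = 18.4 kWh/day × 31 days = 570.4 kWh
First 500 kWh × €0.098 = €49.00
Remaining 70.4 kWh × €0.133 = €9.36
Energy charge = €58.36; + service €6.48 = €64.84

€64.84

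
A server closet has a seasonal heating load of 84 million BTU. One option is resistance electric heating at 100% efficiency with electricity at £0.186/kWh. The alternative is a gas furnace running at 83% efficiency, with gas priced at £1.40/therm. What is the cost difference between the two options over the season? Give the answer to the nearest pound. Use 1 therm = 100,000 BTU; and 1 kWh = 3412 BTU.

£3162

Heat load = 84 × 10⁶ BTU = 84,000,000 BTU
Gas: input = 84,000,000 / 0.83 = 101,204,819 BTU = 1,012 therm → 1,012 × £1.40 = £1,416.87
Electric: 84,000,000 BTU / 3412 = 24,620 kWh → × £0.186 = £4,579.13
Difference = |£1,416.87 − £4,579.13| = £3,162.27 ≈ £3162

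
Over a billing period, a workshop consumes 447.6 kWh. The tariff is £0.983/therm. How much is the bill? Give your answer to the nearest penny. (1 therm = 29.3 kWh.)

£15.02

447.6 kWh × (0.03413 therm/kWh) = 15.28 therm
Cost = 15.28 therm × £0.983/therm = £15.02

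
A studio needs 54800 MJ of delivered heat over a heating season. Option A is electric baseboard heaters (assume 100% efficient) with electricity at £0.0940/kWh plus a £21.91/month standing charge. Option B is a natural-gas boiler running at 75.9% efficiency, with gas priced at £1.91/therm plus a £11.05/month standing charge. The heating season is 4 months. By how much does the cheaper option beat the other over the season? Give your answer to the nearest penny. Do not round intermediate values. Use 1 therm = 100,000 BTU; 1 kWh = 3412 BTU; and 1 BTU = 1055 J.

Heat load = 54800 MJ = 54,800,000,000 J / 1055 = 51,943,128 BTU
Gas: input = 51,943,128 / 0.759 = 68,436,269 BTU = 684.4 therm → 684.4 × £1.91 = £1,307.13; + 4 × £11.05 standing = £1,351.33
Electric: 51,943,128 BTU / 3412 = 15,220 kWh → × £0.0940 = £1,431.02; + 4 × £21.91 standing = £1,518.66
Difference = |£1,351.33 − £1,518.66| = £167.33

£167.33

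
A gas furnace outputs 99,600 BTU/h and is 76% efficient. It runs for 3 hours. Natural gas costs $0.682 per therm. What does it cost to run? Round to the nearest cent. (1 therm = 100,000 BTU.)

Heat delivered = 99,600 BTU/h × 3 h = 298,800 BTU
Gas input = 298,800 / 0.76 = 393,158 BTU
= 393,158 / 100,000 = 3.932 therm
Cost = 3.932 × $0.682/therm = $2.68

$2.68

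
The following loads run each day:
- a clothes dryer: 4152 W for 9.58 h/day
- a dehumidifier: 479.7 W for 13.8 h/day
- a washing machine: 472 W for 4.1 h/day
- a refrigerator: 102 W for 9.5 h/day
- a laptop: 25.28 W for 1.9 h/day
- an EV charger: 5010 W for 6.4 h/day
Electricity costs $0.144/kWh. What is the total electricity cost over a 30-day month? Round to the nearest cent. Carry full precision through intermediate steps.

$351.70

clothes dryer: 4152 W × 9.58 h × 30 d = 1,193,285 Wh = 1,193 kWh
dehumidifier: 479.7 W × 13.8 h × 30 d = 198,596 Wh = 198.6 kWh
washing machine: 472 W × 4.1 h × 30 d = 58,056 Wh = 58.06 kWh
refrigerator: 102 W × 9.5 h × 30 d = 29,070 Wh = 29.07 kWh
laptop: 25.28 W × 1.9 h × 30 d = 1,441 Wh = 1.441 kWh
EV charger: 5010 W × 6.4 h × 30 d = 961,920 Wh = 961.9 kWh
Total energy = 1,193 + 198.6 + 58.06 + 29.07 + 1.441 + 961.9 = 2,442 kWh
Cost = 2,442 kWh × $0.144 = $351.70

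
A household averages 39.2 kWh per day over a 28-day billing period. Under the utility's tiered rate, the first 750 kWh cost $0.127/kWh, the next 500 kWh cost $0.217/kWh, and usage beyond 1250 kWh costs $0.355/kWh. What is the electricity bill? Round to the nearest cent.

Usage = 39.2 kWh/day × 28 days = 1097.6 kWh
First 750 kWh × $0.127 = $95.25
Next 347.6 kWh × $0.217 = $75.43
Remaining tier: 0 kWh (not reached)
Total = $170.68

$170.68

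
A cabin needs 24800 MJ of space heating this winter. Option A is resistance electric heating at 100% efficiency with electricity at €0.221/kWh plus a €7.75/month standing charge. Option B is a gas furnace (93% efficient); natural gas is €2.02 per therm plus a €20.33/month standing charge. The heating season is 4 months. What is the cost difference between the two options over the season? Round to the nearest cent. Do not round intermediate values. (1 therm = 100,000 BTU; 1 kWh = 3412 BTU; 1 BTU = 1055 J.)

Heat load = 24800 MJ = 24,800,000,000 J / 1055 = 23,507,109 BTU
Gas: input = 23,507,109 / 0.93 = 25,276,461 BTU = 252.8 therm → 252.8 × €2.02 = €510.58; + 4 × €20.33 standing = €591.90
Electric: 23,507,109 BTU / 3412 = 6,890 kWh → × €0.221 = €1,522.59; + 4 × €7.75 standing = €1,553.59
Difference = |€591.90 − €1,553.59| = €961.68

€961.68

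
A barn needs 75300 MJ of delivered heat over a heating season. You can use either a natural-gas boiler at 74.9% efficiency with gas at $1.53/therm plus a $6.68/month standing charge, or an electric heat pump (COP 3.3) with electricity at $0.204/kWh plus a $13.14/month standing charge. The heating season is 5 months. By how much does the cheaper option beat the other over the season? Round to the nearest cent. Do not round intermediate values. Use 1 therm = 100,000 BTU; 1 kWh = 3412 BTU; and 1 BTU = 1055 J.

Heat load = 75300 MJ = 75,300,000,000 J / 1055 = 71,374,408 BTU
Gas: input = 71,374,408 / 0.749 = 95,292,934 BTU = 952.9 therm → 952.9 × $1.53 = $1,457.98; + 5 × $6.68 standing = $1,491.38
Heat pump: 71,374,408 BTU / 3412 = 20,920 kWh heat; / 3.3 = 6,339 kWh in → × $0.204 = $1,293.15; + 5 × $13.14 standing = $1,358.85
Difference = |$1,491.38 − $1,358.85| = $132.53

$132.53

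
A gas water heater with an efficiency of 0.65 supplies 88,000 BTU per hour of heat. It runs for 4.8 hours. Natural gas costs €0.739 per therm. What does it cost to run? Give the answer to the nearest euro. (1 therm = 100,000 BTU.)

€5

Heat delivered = 88,000 BTU/h × 4.8 h = 422,400 BTU
Gas input = 422,400 / 0.65 = 649,846 BTU
= 649,846 / 100,000 = 6.498 therm
Cost = 6.498 × €0.739/therm = €4.80 ≈ €5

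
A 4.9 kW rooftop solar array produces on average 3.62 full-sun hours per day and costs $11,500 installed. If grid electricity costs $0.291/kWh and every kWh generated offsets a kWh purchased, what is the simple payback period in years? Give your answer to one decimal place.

6.1 years

Daily generation = 4.9 kW × 3.62 h = 17.74 kWh
Annual generation = 17.74 × 365 = 6474.4 kWh
Annual savings = 6474.4 × $0.291 = $1,884.04
Payback = $11,500 / $1,884.04 = 6.1 years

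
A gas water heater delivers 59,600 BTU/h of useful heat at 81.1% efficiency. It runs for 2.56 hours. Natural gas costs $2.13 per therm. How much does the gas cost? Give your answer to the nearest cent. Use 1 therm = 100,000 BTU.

Heat delivered = 59,600 BTU/h × 2.56 h = 152,576 BTU
Gas input = 152,576 / 0.811 = 188,133 BTU
= 188,133 / 100,000 = 1.881 therm
Cost = 1.881 × $2.13/therm = $4.01

$4.01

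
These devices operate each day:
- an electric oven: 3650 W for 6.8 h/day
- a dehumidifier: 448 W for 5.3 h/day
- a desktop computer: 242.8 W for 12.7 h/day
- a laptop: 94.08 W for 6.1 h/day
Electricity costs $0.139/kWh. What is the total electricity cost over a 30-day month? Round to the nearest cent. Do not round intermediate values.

$128.65

electric oven: 3650 W × 6.8 h × 30 d = 744,600 Wh = 744.6 kWh
dehumidifier: 448 W × 5.3 h × 30 d = 71,232 Wh = 71.23 kWh
desktop computer: 242.8 W × 12.7 h × 30 d = 92,507 Wh = 92.51 kWh
laptop: 94.08 W × 6.1 h × 30 d = 17,217 Wh = 17.22 kWh
Total energy = 744.6 + 71.23 + 92.51 + 17.22 = 925.6 kWh
Cost = 925.6 kWh × $0.139 = $128.65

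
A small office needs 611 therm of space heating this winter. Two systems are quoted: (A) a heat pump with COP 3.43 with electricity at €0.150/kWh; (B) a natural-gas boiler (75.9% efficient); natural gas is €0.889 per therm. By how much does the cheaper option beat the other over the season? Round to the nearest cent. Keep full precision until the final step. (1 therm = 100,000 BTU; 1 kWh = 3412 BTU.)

Heat load = 611 therm × 100,000 = 61,100,000 BTU
Gas: input = 61,100,000 / 0.759 = 80,500,659 BTU = 805 therm → 805 × €0.889 = €715.65
Heat pump: 61,100,000 BTU / 3412 = 17,910 kWh heat; / 3.43 = 5,221 kWh in → × €0.150 = €783.12
Difference = |€715.65 − €783.12| = €67.47

€67.47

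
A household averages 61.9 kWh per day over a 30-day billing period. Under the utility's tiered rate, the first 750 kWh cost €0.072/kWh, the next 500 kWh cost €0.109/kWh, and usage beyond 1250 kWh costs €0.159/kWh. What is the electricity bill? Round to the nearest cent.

€205.01

Usage = 61.9 kWh/day × 30 days = 1857 kWh
First 750 kWh × €0.072 = €54.00
Next 500 kWh × €0.109 = €54.50
Remaining 607 kWh × €0.159 = €96.51
Total = €205.01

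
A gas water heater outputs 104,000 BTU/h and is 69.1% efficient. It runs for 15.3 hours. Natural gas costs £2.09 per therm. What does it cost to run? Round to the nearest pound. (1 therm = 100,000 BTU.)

Heat delivered = 104,000 BTU/h × 15.3 h = 1,591,200 BTU
Gas input = 1,591,200 / 0.691 = 2,302,750 BTU
= 2,302,750 / 100,000 = 23.03 therm
Cost = 23.03 × £2.09/therm = £48.13 ≈ £48

£48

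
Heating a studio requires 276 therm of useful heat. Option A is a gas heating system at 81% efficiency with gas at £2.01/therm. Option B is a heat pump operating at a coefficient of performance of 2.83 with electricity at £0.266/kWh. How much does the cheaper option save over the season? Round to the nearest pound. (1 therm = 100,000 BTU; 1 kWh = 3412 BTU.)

Heat load = 276 therm × 100,000 = 27,600,000 BTU
Gas: input = 27,600,000 / 0.81 = 34,074,074 BTU = 340.7 therm → 340.7 × £2.01 = £684.89
Heat pump: 27,600,000 BTU / 3412 = 8,089 kWh heat; / 2.83 = 2,858 kWh in → × £0.266 = £760.32
Difference = |£684.89 − £760.32| = £75.43 ≈ £75

£75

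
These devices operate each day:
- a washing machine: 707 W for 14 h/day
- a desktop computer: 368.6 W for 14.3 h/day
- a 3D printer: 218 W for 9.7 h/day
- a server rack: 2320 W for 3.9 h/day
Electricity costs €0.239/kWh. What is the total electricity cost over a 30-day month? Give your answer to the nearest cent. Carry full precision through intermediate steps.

€188.80

washing machine: 707 W × 14 h × 30 d = 296,940 Wh = 296.9 kWh
desktop computer: 368.6 W × 14.3 h × 30 d = 158,129 Wh = 158.1 kWh
3D printer: 218 W × 9.7 h × 30 d = 63,438 Wh = 63.44 kWh
server rack: 2320 W × 3.9 h × 30 d = 271,440 Wh = 271.4 kWh
Total energy = 296.9 + 158.1 + 63.44 + 271.4 = 789.9 kWh
Cost = 789.9 kWh × €0.239 = €188.80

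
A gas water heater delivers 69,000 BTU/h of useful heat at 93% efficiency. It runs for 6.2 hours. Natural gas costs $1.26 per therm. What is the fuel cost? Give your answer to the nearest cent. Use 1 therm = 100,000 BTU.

Heat delivered = 69,000 BTU/h × 6.2 h = 427,800 BTU
Gas input = 427,800 / 0.93 = 460,000 BTU
= 460,000 / 100,000 = 4.6 therm
Cost = 4.6 × $1.26/therm = $5.80

$5.80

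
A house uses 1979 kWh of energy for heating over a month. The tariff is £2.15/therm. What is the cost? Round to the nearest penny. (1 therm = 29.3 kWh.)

1979 kWh × (0.03413 therm/kWh) = 67.54 therm
Cost = 67.54 therm × £2.15/therm = £145.22

£145.22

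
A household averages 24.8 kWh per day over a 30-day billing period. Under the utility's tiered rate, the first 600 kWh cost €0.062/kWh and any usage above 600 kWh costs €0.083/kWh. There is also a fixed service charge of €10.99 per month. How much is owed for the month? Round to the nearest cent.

€60.14

Usage = 24.8 kWh/day × 30 days = 744 kWh
First 600 kWh × €0.062 = €37.20
Remaining 144 kWh × €0.083 = €11.95
Energy charge = €49.15; + service €10.99 = €60.14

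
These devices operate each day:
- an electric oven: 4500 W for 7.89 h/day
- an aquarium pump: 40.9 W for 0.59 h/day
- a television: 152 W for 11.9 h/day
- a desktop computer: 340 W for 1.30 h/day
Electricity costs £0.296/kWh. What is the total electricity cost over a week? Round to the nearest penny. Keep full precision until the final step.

£78.28

electric oven: 4500 W × 7.89 h × 7 d = 248,535 Wh = 248.5 kWh
aquarium pump: 40.9 W × 0.59 h × 7 d = 169 Wh = 0.1689 kWh
television: 152 W × 11.9 h × 7 d = 12,662 Wh = 12.66 kWh
desktop computer: 340 W × 1.30 h × 7 d = 3,094 Wh = 3.094 kWh
Total energy = 248.5 + 0.1689 + 12.66 + 3.094 = 264.5 kWh
Cost = 264.5 kWh × £0.296 = £78.28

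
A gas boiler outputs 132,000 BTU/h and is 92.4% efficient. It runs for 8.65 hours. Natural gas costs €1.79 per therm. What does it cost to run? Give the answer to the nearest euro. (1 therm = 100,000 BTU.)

€22

Heat delivered = 132,000 BTU/h × 8.65 h = 1,141,800 BTU
Gas input = 1,141,800 / 0.924 = 1,235,714 BTU
= 1,235,714 / 100,000 = 12.36 therm
Cost = 12.36 × €1.79/therm = €22.12 ≈ €22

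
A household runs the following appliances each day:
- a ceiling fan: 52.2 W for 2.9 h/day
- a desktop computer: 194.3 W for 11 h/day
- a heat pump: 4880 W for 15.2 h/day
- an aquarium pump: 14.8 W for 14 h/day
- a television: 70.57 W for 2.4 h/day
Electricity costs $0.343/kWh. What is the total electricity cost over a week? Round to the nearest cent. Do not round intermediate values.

$184.50

ceiling fan: 52.2 W × 2.9 h × 7 d = 1,060 Wh = 1.06 kWh
desktop computer: 194.3 W × 11 h × 7 d = 14,961 Wh = 14.96 kWh
heat pump: 4880 W × 15.2 h × 7 d = 519,232 Wh = 519.2 kWh
aquarium pump: 14.8 W × 14 h × 7 d = 1,450 Wh = 1.45 kWh
television: 70.57 W × 2.4 h × 7 d = 1,186 Wh = 1.186 kWh
Total energy = 1.06 + 14.96 + 519.2 + 1.45 + 1.186 = 537.9 kWh
Cost = 537.9 kWh × $0.343 = $184.50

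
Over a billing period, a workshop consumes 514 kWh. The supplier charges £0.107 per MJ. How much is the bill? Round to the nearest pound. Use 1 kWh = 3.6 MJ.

£198

514 kWh × (3.6 MJ/kWh) = 1,850 MJ
Cost = 1,850 MJ × £0.107/MJ = £197.99 ≈ £198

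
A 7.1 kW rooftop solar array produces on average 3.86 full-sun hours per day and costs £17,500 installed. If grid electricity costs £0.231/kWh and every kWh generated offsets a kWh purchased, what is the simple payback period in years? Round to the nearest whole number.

Daily generation = 7.1 kW × 3.86 h = 27.41 kWh
Annual generation = 27.41 × 365 = 10003 kWh
Annual savings = 10003 × £0.231 = £2,310.74
Payback = £17,500 / £2,310.74 = 7.57 years

8 years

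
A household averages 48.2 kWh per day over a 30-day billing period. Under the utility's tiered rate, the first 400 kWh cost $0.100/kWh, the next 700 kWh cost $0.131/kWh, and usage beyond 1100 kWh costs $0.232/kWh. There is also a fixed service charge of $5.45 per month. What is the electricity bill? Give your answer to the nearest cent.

$217.42

Usage = 48.2 kWh/day × 30 days = 1446 kWh
First 400 kWh × $0.100 = $40.00
Next 700 kWh × $0.131 = $91.70
Remaining 346 kWh × $0.232 = $80.27
Energy charge = $211.97; + service $5.45 = $217.42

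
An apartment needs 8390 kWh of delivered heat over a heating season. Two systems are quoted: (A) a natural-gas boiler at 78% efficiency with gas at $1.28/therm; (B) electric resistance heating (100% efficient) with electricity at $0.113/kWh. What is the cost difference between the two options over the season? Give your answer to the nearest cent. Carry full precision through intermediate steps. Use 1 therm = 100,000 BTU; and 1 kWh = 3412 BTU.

Heat load = 8390 kWh × 3412 = 28,626,680 BTU
Gas: input = 28,626,680 / 0.78 = 36,700,872 BTU = 367 therm → 367 × $1.28 = $469.77
Electric: 28,626,680 BTU / 3412 = 8,390 kWh → × $0.113 = $948.07
Difference = |$469.77 − $948.07| = $478.30

$478.30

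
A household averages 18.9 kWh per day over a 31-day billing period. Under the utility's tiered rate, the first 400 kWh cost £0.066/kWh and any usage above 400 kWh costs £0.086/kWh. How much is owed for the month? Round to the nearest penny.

Usage = 18.9 kWh/day × 31 days = 585.9 kWh
First 400 kWh × £0.066 = £26.40
Remaining 185.9 kWh × £0.086 = £15.99
Total = £42.39

£42.39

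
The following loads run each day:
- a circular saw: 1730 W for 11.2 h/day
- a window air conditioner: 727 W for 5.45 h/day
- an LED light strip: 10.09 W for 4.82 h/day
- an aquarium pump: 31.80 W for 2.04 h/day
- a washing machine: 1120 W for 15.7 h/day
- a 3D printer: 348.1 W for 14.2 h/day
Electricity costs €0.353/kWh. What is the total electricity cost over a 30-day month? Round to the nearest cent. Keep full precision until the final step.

circular saw: 1730 W × 11.2 h × 30 d = 581,280 Wh = 581.3 kWh
window air conditioner: 727 W × 5.45 h × 30 d = 118,864 Wh = 118.9 kWh
LED light strip: 10.09 W × 4.82 h × 30 d = 1,459 Wh = 1.459 kWh
aquarium pump: 31.80 W × 2.04 h × 30 d = 1,946 Wh = 1.946 kWh
washing machine: 1120 W × 15.7 h × 30 d = 527,520 Wh = 527.5 kWh
3D printer: 348.1 W × 14.2 h × 30 d = 148,291 Wh = 148.3 kWh
Total energy = 581.3 + 118.9 + 1.459 + 1.946 + 527.5 + 148.3 = 1,379 kWh
Cost = 1,379 kWh × €0.353 = €486.91

€486.91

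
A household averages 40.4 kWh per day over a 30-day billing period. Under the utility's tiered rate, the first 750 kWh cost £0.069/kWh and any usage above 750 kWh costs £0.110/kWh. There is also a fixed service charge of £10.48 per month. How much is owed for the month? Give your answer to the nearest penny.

£113.05

Usage = 40.4 kWh/day × 30 days = 1212 kWh
First 750 kWh × £0.069 = £51.75
Remaining 462 kWh × £0.110 = £50.82
Energy charge = £102.57; + service £10.48 = £113.05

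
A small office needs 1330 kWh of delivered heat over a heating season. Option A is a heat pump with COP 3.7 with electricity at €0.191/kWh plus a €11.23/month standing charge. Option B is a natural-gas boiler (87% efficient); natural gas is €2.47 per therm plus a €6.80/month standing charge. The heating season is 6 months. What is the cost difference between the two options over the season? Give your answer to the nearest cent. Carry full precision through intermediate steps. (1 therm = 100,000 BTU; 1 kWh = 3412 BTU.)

Heat load = 1330 kWh × 3412 = 4,537,960 BTU
Gas: input = 4,537,960 / 0.87 = 5,216,046 BTU = 52.16 therm → 52.16 × €2.47 = €128.84; + 6 × €6.80 standing = €169.64
Heat pump: 4,537,960 BTU / 3412 = 1,330 kWh heat; / 3.7 = 359.5 kWh in → × €0.191 = €68.66; + 6 × €11.23 standing = €136.04
Difference = |€169.64 − €136.04| = €33.60

€33.60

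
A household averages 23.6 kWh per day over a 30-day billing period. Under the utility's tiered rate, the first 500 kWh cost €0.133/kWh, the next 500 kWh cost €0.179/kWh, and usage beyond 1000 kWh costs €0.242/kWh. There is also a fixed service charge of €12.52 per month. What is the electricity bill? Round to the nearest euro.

Usage = 23.6 kWh/day × 30 days = 708 kWh
First 500 kWh × €0.133 = €66.50
Next 208 kWh × €0.179 = €37.23
Remaining tier: 0 kWh (not reached)
Energy charge = €103.73; + service €12.52 = €116.25 ≈ €116

€116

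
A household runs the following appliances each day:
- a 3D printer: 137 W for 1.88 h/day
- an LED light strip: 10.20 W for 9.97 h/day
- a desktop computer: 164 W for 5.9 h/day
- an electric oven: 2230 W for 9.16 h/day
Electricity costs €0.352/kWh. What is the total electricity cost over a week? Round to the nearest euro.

3D printer: 137 W × 1.88 h × 7 d = 1,803 Wh = 1.803 kWh
LED light strip: 10.20 W × 9.97 h × 7 d = 712 Wh = 0.7119 kWh
desktop computer: 164 W × 5.9 h × 7 d = 6,773 Wh = 6.773 kWh
electric oven: 2230 W × 9.16 h × 7 d = 142,988 Wh = 143 kWh
Total energy = 1.803 + 0.7119 + 6.773 + 143 = 152.3 kWh
Cost = 152.3 kWh × €0.352 = €53.60 ≈ €54

€54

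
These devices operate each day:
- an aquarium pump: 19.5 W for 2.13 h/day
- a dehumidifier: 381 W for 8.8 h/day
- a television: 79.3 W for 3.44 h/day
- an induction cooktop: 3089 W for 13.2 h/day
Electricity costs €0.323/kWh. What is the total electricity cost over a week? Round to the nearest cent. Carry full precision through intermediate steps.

aquarium pump: 19.5 W × 2.13 h × 7 d = 291 Wh = 0.2907 kWh
dehumidifier: 381 W × 8.8 h × 7 d = 23,470 Wh = 23.47 kWh
television: 79.3 W × 3.44 h × 7 d = 1,910 Wh = 1.91 kWh
induction cooktop: 3089 W × 13.2 h × 7 d = 285,424 Wh = 285.4 kWh
Total energy = 0.2907 + 23.47 + 1.91 + 285.4 = 311.1 kWh
Cost = 311.1 kWh × €0.323 = €100.48

€100.48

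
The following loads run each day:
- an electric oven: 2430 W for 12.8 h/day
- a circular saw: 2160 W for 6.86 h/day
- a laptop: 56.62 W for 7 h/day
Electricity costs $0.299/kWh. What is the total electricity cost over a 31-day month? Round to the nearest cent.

$429.32

electric oven: 2430 W × 12.8 h × 31 d = 964,224 Wh = 964.2 kWh
circular saw: 2160 W × 6.86 h × 31 d = 459,346 Wh = 459.3 kWh
laptop: 56.62 W × 7 h × 31 d = 12,287 Wh = 12.29 kWh
Total energy = 964.2 + 459.3 + 12.29 = 1,436 kWh
Cost = 1,436 kWh × $0.299 = $429.32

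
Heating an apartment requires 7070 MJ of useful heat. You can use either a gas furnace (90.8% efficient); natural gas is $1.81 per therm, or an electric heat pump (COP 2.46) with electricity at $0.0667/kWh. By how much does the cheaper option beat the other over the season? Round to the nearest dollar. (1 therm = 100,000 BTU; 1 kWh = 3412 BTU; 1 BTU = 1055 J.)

Heat load = 7070 MJ = 7,070,000,000 J / 1055 = 6,701,422 BTU
Gas: input = 6,701,422 / 0.908 = 7,380,420 BTU = 73.8 therm → 73.8 × $1.81 = $133.59
Heat pump: 6,701,422 BTU / 3412 = 1,964 kWh heat; / 2.46 = 798.4 kWh in → × $0.0667 = $53.25
Difference = |$133.59 − $53.25| = $80.33 ≈ $80

$80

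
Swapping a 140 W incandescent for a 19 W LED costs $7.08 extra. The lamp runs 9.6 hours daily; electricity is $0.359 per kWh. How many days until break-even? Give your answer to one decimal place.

Power saved = 140 − 19 = 121 W
Daily energy saved = 121 W × 9.6 h = 1162 Wh = 1.1616 kWh
Daily savings = 1.1616 × $0.359 = $0.4170
Payback = $7.08 / $0.4170 per day = 16.98 days

17.0 days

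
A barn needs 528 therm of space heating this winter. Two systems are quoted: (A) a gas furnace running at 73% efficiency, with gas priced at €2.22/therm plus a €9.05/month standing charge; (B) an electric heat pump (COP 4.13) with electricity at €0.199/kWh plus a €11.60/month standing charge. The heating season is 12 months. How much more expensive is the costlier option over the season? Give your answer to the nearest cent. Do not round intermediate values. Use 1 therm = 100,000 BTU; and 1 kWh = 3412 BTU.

Heat load = 528 therm × 100,000 = 52,800,000 BTU
Gas: input = 52,800,000 / 0.73 = 72,328,767 BTU = 723.3 therm → 723.3 × €2.22 = €1,605.70; + 12 × €9.05 standing = €1,714.30
Heat pump: 52,800,000 BTU / 3412 = 15,470 kWh heat; / 4.13 = 3,747 kWh in → × €0.199 = €745.64; + 12 × €11.60 standing = €884.84
Difference = |€1,714.30 − €884.84| = €829.46

€829.46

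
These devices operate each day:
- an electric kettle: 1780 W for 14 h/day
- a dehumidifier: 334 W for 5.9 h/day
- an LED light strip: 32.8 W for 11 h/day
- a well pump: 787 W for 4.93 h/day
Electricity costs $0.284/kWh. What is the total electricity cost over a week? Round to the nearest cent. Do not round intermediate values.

$61.89

electric kettle: 1780 W × 14 h × 7 d = 174,440 Wh = 174.4 kWh
dehumidifier: 334 W × 5.9 h × 7 d = 13,794 Wh = 13.79 kWh
LED light strip: 32.8 W × 11 h × 7 d = 2,526 Wh = 2.526 kWh
well pump: 787 W × 4.93 h × 7 d = 27,159 Wh = 27.16 kWh
Total energy = 174.4 + 13.79 + 2.526 + 27.16 = 217.9 kWh
Cost = 217.9 kWh × $0.284 = $61.89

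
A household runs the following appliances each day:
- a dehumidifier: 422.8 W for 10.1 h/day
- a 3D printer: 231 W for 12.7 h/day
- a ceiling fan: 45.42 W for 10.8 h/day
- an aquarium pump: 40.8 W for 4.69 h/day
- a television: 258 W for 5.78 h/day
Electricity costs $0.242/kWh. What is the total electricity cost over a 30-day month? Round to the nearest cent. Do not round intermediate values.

$68.08

dehumidifier: 422.8 W × 10.1 h × 30 d = 128,108 Wh = 128.1 kWh
3D printer: 231 W × 12.7 h × 30 d = 88,011 Wh = 88.01 kWh
ceiling fan: 45.42 W × 10.8 h × 30 d = 14,716 Wh = 14.72 kWh
aquarium pump: 40.8 W × 4.69 h × 30 d = 5,741 Wh = 5.741 kWh
television: 258 W × 5.78 h × 30 d = 44,737 Wh = 44.74 kWh
Total energy = 128.1 + 88.01 + 14.72 + 5.741 + 44.74 = 281.3 kWh
Cost = 281.3 kWh × $0.242 = $68.08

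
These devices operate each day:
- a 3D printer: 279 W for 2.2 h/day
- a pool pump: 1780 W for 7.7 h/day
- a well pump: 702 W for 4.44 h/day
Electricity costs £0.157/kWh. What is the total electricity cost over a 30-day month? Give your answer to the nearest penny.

3D printer: 279 W × 2.2 h × 30 d = 18,414 Wh = 18.41 kWh
pool pump: 1780 W × 7.7 h × 30 d = 411,180 Wh = 411.2 kWh
well pump: 702 W × 4.44 h × 30 d = 93,506 Wh = 93.51 kWh
Total energy = 18.41 + 411.2 + 93.51 = 523.1 kWh
Cost = 523.1 kWh × £0.157 = £82.13

£82.13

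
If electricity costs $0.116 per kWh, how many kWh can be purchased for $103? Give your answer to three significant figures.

888 kWh

$103 / $0.116 per kWh = 887.9 kWh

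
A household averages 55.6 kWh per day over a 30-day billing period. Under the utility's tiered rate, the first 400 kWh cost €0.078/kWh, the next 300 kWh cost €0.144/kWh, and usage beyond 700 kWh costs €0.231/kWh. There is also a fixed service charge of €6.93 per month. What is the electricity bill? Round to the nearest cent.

€304.94

Usage = 55.6 kWh/day × 30 days = 1668 kWh
First 400 kWh × €0.078 = €31.20
Next 300 kWh × €0.144 = €43.20
Remaining 968 kWh × €0.231 = €223.61
Energy charge = €298.01; + service €6.93 = €304.94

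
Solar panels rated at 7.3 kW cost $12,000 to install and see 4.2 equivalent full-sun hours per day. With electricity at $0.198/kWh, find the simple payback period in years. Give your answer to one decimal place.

Daily generation = 7.3 kW × 4.2 h = 30.66 kWh
Annual generation = 30.66 × 365 = 11191 kWh
Annual savings = 11191 × $0.198 = $2,215.80
Payback = $12,000 / $2,215.80 = 5.42 years

5.4 years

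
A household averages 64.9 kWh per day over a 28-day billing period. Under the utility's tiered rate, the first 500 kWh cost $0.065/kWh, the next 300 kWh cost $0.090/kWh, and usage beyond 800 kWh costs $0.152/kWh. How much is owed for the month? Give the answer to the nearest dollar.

Usage = 64.9 kWh/day × 28 days = 1817.2 kWh
First 500 kWh × $0.065 = $32.50
Next 300 kWh × $0.090 = $27.00
Remaining 1017.2 kWh × $0.152 = $154.61
Total = $214.11 ≈ $214

$214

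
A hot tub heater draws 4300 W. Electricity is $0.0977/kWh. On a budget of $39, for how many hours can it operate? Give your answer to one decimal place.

Energy budget = $39 / $0.0977 per kWh = 399.2 kWh = 399,181 Wh
Runtime = 399,181 Wh / 4300 W = 92.83 h

92.8 h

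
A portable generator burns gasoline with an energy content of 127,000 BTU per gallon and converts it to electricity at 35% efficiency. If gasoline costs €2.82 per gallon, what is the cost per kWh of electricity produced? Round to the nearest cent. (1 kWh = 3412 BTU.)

€0.22

Electrical output per gallon = 127,000 BTU × 0.35 / 3412 BTU/kWh = 13.03 kWh
Cost per kWh = €2.82 / 13.03 kWh = €0.216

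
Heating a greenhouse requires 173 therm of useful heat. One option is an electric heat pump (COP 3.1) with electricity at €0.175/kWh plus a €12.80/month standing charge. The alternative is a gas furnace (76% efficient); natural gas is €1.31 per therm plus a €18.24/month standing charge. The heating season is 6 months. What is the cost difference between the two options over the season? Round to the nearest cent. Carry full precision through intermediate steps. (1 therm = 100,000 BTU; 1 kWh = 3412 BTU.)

€44.61

Heat load = 173 therm × 100,000 = 17,300,000 BTU
Gas: input = 17,300,000 / 0.76 = 22,763,158 BTU = 227.6 therm → 227.6 × €1.31 = €298.20; + 6 × €18.24 standing = €407.64
Heat pump: 17,300,000 BTU / 3412 = 5,070 kWh heat; / 3.1 = 1,636 kWh in → × €0.175 = €286.23; + 6 × €12.80 standing = €363.03
Difference = |€407.64 − €363.03| = €44.61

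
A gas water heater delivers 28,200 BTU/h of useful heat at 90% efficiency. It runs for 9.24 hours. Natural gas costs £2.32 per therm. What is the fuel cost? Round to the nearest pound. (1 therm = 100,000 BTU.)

£7

Heat delivered = 28,200 BTU/h × 9.24 h = 260,568 BTU
Gas input = 260,568 / 0.90 = 289,520 BTU
= 289,520 / 100,000 = 2.895 therm
Cost = 2.895 × £2.32/therm = £6.72 ≈ £7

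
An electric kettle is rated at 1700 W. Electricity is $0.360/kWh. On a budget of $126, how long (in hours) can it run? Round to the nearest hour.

Energy budget = $126 / $0.360 per kWh = 350 kWh = 350,000 Wh
Runtime = 350,000 Wh / 1700 W = 205.9 h

206 h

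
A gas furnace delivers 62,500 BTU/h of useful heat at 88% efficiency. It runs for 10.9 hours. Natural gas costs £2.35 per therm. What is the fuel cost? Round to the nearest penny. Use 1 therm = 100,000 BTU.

£18.19

Heat delivered = 62,500 BTU/h × 10.9 h = 681,250 BTU
Gas input = 681,250 / 0.88 = 774,148 BTU
= 774,148 / 100,000 = 7.741 therm
Cost = 7.741 × £2.35/therm = £18.19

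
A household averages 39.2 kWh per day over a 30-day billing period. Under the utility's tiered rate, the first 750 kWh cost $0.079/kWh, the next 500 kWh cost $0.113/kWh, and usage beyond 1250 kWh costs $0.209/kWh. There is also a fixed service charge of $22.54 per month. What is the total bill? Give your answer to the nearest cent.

$129.93

Usage = 39.2 kWh/day × 30 days = 1176 kWh
First 750 kWh × $0.079 = $59.25
Next 426 kWh × $0.113 = $48.14
Remaining tier: 0 kWh (not reached)
Energy charge = $107.39; + service $22.54 = $129.93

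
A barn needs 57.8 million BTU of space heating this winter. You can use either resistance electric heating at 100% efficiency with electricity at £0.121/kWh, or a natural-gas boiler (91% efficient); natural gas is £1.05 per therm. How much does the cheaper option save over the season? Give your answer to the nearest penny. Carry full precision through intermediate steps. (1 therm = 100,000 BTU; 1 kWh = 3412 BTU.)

Heat load = 57.8 × 10⁶ BTU = 57,800,000 BTU
Gas: input = 57,800,000 / 0.91 = 63,516,484 BTU = 635.2 therm → 635.2 × £1.05 = £666.92
Electric: 57,800,000 BTU / 3412 = 16,940 kWh → × £0.121 = £2,049.77
Difference = |£666.92 − £2,049.77| = £1,382.84

£1382.84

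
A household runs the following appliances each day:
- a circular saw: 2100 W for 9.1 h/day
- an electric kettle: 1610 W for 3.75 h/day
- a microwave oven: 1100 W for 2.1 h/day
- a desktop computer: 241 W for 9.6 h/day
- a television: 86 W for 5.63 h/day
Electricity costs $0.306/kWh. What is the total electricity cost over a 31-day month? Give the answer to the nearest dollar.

$287

circular saw: 2100 W × 9.1 h × 31 d = 592,410 Wh = 592.4 kWh
electric kettle: 1610 W × 3.75 h × 31 d = 187,162 Wh = 187.2 kWh
microwave oven: 1100 W × 2.1 h × 31 d = 71,610 Wh = 71.61 kWh
desktop computer: 241 W × 9.6 h × 31 d = 71,722 Wh = 71.72 kWh
television: 86 W × 5.63 h × 31 d = 15,010 Wh = 15.01 kWh
Total energy = 592.4 + 187.2 + 71.61 + 71.72 + 15.01 = 937.9 kWh
Cost = 937.9 kWh × $0.306 = $287.00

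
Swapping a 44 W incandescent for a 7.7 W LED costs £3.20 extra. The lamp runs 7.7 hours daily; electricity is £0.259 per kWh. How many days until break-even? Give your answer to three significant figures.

Power saved = 44 − 7.7 = 36.3 W
Daily energy saved = 36.3 W × 7.7 h = 279.5 Wh = 0.27951 kWh
Daily savings = 0.27951 × £0.259 = £0.0724
Payback = £3.20 / £0.0724 per day = 44.2 days

44.2 days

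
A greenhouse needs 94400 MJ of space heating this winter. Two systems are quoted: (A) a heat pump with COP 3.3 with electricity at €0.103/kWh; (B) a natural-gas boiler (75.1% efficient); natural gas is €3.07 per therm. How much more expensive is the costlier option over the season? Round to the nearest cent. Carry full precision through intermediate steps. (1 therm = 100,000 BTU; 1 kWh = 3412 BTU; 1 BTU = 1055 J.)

€2839.25

Heat load = 94400 MJ = 94,400,000,000 J / 1055 = 89,478,673 BTU
Gas: input = 89,478,673 / 0.751 = 119,146,036 BTU = 1,191 therm → 1,191 × €3.07 = €3,657.78
Heat pump: 89,478,673 BTU / 3412 = 26,220 kWh heat; / 3.3 = 7,947 kWh in → × €0.103 = €818.53
Difference = |€3,657.78 − €818.53| = €2,839.25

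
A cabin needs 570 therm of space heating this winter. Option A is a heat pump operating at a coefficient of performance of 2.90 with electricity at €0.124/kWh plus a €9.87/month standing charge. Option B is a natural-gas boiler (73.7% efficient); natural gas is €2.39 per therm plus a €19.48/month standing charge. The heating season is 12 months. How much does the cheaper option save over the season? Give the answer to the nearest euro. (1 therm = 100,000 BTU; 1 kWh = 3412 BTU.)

€1249

Heat load = 570 therm × 100,000 = 57,000,000 BTU
Gas: input = 57,000,000 / 0.737 = 77,340,570 BTU = 773.4 therm → 773.4 × €2.39 = €1,848.44; + 12 × €19.48 standing = €2,082.20
Heat pump: 57,000,000 BTU / 3412 = 16,710 kWh heat; / 2.90 = 5,761 kWh in → × €0.124 = €714.31; + 12 × €9.87 standing = €832.75
Difference = |€2,082.20 − €832.75| = €1,249.45 ≈ €1249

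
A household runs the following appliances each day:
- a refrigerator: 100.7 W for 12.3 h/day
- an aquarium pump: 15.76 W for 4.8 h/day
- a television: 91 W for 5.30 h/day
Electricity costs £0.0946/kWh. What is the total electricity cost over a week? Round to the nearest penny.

£1.19

refrigerator: 100.7 W × 12.3 h × 7 d = 8,670 Wh = 8.67 kWh
aquarium pump: 15.76 W × 4.8 h × 7 d = 530 Wh = 0.5295 kWh
television: 91 W × 5.30 h × 7 d = 3,376 Wh = 3.376 kWh
Total energy = 8.67 + 0.5295 + 3.376 = 12.58 kWh
Cost = 12.58 kWh × £0.0946 = £1.19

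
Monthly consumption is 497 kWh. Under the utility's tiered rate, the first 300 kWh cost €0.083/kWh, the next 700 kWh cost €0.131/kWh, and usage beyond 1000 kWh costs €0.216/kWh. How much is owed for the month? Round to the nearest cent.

€50.71

First 300 kWh × €0.083 = €24.90
Next 197 kWh × €0.131 = €25.81
Remaining tier: 0 kWh (not reached)
Total = €50.71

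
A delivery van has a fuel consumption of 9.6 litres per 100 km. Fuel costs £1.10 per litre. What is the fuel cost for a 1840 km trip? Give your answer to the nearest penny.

£194.30

Fuel = 9.6 L/100 km × 1840 km / 100 = 176.6 L
Cost = 176.6 L × £1.10/L = £194.30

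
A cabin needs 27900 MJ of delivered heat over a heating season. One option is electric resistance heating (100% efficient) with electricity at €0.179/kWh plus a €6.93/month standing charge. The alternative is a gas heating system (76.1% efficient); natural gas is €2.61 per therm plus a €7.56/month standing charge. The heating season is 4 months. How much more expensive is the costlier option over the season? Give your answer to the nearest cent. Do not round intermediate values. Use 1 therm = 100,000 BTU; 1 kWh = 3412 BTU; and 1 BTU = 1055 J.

Heat load = 27900 MJ = 27,900,000,000 J / 1055 = 26,445,498 BTU
Gas: input = 26,445,498 / 0.761 = 34,750,982 BTU = 347.5 therm → 347.5 × €2.61 = €907.00; + 4 × €7.56 standing = €937.24
Electric: 26,445,498 BTU / 3412 = 7,751 kWh → × €0.179 = €1,387.38; + 4 × €6.93 standing = €1,415.10
Difference = |€937.24 − €1,415.10| = €477.86

€477.86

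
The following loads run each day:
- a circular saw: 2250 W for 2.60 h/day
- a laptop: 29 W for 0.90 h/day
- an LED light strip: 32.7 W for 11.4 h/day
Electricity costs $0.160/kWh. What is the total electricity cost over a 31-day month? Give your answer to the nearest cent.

circular saw: 2250 W × 2.60 h × 31 d = 181,350 Wh = 181.3 kWh
laptop: 29 W × 0.90 h × 31 d = 809 Wh = 0.8091 kWh
LED light strip: 32.7 W × 11.4 h × 31 d = 11,556 Wh = 11.56 kWh
Total energy = 181.3 + 0.8091 + 11.56 = 193.7 kWh
Cost = 193.7 kWh × $0.160 = $30.99

$30.99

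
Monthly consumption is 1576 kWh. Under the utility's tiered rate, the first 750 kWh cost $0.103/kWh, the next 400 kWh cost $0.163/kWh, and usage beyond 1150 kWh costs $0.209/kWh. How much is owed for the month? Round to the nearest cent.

$231.48

First 750 kWh × $0.103 = $77.25
Next 400 kWh × $0.163 = $65.20
Remaining 426 kWh × $0.209 = $89.03
Total = $231.48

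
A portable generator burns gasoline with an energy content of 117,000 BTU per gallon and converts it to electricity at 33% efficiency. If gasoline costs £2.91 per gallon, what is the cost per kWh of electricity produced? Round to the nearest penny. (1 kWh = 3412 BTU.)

£0.26

Electrical output per gallon = 117,000 BTU × 0.33 / 3412 BTU/kWh = 11.32 kWh
Cost per kWh = £2.91 / 11.32 kWh = £0.257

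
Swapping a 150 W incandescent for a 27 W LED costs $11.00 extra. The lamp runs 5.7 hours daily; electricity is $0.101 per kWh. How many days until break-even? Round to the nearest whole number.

155 days

Power saved = 150 − 27 = 123 W
Daily energy saved = 123 W × 5.7 h = 701.1 Wh = 0.7011 kWh
Daily savings = 0.7011 × $0.101 = $0.0708
Payback = $11.00 / $0.0708 per day = 155.3 days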